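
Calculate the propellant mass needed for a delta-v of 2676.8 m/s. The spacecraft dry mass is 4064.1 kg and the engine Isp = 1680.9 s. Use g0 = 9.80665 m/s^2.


ve = Isp * g0 = 1680.9 * 9.80665 = 16483.997985 m/s
mass ratio = exp(dv/ve) = exp(2676.8/16483.997985) = 1.17631632
m_prop = m_dry * (mr - 1) = 4064.1 * (1.17631632 - 1)
m_prop = 716.5671 kg

716.5671 kg


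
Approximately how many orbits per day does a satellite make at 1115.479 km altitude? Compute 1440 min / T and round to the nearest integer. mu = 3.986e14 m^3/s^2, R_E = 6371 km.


r = 7.486479e+06 m
T = 2*pi*sqrt(r^3/mu) = 6446.5542 s = 107.4426 min
revs/day = 1440 / 107.4426 = 13.4025
Rounded: 13 revolutions per day

13 revolutions per day


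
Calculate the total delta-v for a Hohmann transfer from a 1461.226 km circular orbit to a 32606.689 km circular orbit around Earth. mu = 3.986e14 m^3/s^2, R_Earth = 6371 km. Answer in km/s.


r1 = 7832.2260 km = 7.832226e+06 m
r2 = 38977.6890 km = 3.8977689e+07 m
dv1 = sqrt(mu/r1)*(sqrt(2*r2/(r1+r2)) - 1) = 2072.3107 m/s
dv2 = sqrt(mu/r2)*(1 - sqrt(2*r1/(r1+r2))) = 1347.9641 m/s
total dv = |dv1| + |dv2| = 2072.3107 + 1347.9641 = 3420.2749 m/s = 3.4203 km/s

3.4203 km/s


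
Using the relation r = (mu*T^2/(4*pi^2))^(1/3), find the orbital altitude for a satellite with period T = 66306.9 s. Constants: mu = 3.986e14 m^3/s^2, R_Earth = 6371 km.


T = 66306.9 s
r = (mu*T^2/(4*pi^2))^(1/3) = (3.986e14 * 66306.9^2 / (4*pi^2))^(1/3)
r = 3.540775e+07 m = 35407.7504 km
alt = r - R_E = 35407.7504 - 6371 = 29036.7504 km

29036.7504 km


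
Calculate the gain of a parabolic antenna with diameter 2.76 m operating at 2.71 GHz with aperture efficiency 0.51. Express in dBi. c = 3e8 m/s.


lambda = c/f = 3e8 / 2.71e+09 = 0.1107011 m
G = eta*(pi*D/lambda)^2 = 0.51*(pi*2.76/0.1107011)^2
G = 3128.8458 (linear)
G = 10*log10(3128.8458) = 34.9538 dBi

34.9538 dBi


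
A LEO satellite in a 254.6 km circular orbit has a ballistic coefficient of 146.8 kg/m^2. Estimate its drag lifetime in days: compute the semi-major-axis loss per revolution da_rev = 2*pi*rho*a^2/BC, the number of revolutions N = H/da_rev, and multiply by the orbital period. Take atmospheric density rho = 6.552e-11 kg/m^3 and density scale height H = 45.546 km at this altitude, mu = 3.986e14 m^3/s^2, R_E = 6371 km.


a = R_E + alt = 6625.6000 km = 6.6256e+06 m
da_rev = 2*pi*rho*a^2/BC = 2*pi*6.552e-11*(6.6256e+06)^2/146.8 = 123.105690 m per revolution
N = H/da_rev = 45546.0000 m / 123.105690 m = 369.9748 revolutions
P = 2*pi*sqrt(a^3/mu) = 5367.2156 s
lifetime = N*P = 369.9748 * 5367.2156 = 1.9857344e+06 s = 22.9830 days

22.9830 days


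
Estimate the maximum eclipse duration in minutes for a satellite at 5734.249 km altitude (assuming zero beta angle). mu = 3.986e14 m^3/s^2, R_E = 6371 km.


r = 12105.2490 km
T = 220.9126 min
Eclipse fraction = arcsin(R_E/r)/pi = arcsin(6371.0000/12105.2490)/pi
= arcsin(0.5263006)/pi = 0.1764213
Eclipse duration = 0.1764213 * 220.9126 = 38.9737 min

38.9737 minutes


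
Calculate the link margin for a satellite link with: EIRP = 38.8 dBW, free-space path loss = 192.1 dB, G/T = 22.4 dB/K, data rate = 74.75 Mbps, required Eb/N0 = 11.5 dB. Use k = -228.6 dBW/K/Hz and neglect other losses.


C/N0 = EIRP - FSPL + G/T - k = 38.8 - 192.1 + 22.4 - (-228.6)
C/N0 = 97.7000 dB-Hz
R_b = 74.75 Mbps = 7.475e+07 bps -> 10*log10(R_b) = 78.7361 dB-Hz
Eb/N0 = C/N0 - 10*log10(R_b) = 97.7000 - 78.7361 = 18.9639 dB
Margin = Eb/N0 - Eb/N0_req = 18.9639 - 11.5 = 7.4639 dB (link closes)

7.4639 dB


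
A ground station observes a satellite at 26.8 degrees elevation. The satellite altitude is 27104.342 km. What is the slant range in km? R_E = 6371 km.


h = 27104.342 km, el = 26.8 deg
d = -R_E*sin(el) + sqrt((R_E*sin(el))^2 + 2*R_E*h + h^2)
d = -6371.0000*sin(0.4677482) + sqrt((6371.0000*0.4508775)^2 + 2*6371.0000*27104.342 + 27104.342^2)
d = 30116.2508 km

30116.2508 km


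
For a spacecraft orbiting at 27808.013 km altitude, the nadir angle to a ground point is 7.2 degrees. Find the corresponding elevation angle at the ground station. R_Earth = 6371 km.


r = R_E + alt = 34179.0130 km
Law of sines in the satellite / Earth-center / ground-point triangle:
  sin(nadir)/R_E = sin(90 + el)/r  =>  cos(el) = (r/R_E)*sin(nadir)
cos(el) = (34179.0130 / 6371.0000) * sin(7.2 deg) = 0.6723852
el = arccos(0.6723852) = 47.7486 deg
(Earth-central angle = 90 - nadir - el = 35.0514 deg)

47.7486 degrees


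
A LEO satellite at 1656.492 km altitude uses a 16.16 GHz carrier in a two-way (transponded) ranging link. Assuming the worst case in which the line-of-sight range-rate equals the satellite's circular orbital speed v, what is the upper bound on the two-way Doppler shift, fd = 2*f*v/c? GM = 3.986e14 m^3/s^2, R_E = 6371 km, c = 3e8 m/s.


r = 8.027492e+06 m
v = sqrt(mu/r) = 7046.5852 m/s (worst-case radial velocity)
f = 16.16 GHz = 1.616e+10 Hz
fd = 2*f*v/c = 2*1.616e+10*7046.5852/3.0e+08
fd = 759152.1107 Hz

759152.1107 Hz


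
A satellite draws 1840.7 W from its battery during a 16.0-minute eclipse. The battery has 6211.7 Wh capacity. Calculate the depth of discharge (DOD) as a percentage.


E_used = P * t / 60 = 1840.7 * 16.0 / 60 = 490.8533 Wh
DOD = E_used / E_total * 100 = 490.8533 / 6211.7 * 100
DOD = 7.9021 %

7.9021 %


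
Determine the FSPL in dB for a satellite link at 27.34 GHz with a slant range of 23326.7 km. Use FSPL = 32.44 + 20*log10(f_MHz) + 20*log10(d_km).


f = 27.34 GHz = 27340.0000 MHz
d = 23326.7 km
FSPL = 32.44 + 20*log10(27340.0000) + 20*log10(23326.7)
FSPL = 32.44 + 88.7360 + 87.3571
FSPL = 208.5330 dB

208.5330 dB


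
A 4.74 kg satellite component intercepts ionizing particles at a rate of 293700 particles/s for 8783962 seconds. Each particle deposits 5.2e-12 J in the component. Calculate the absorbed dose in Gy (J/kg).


Total energy deposited = rate * time * E_per
  = 293700 * 8783962 * 5.2e-12 = 13.4152 J
Dose = E_total / mass = 13.4152 / 4.74
Dose = 2.8302 Gy

2.8302 Gy


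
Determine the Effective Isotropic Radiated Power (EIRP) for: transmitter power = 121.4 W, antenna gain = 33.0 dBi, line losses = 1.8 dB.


Pt = 121.4 W = 20.8422 dBW
EIRP = Pt_dBW + Gt - losses = 20.8422 + 33.0 - 1.8 = 52.0422 dBW

52.0422 dBW


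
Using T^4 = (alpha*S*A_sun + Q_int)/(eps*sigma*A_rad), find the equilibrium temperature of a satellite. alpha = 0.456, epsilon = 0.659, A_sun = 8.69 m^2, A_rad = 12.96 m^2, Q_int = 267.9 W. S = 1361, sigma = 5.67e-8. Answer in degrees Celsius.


Numerator = alpha*S*A_sun + Q_int = 0.456*1361*8.69 + 267.9 = 5661.0530 W
Denominator = eps*sigma*A_rad = 0.659*5.67e-8*12.96 = 4.8425429e-07 W/K^4
T^4 = 1.1690249e+10 K^4
T = 328.8183 K = 55.6683 C

55.6683 degrees Celsius


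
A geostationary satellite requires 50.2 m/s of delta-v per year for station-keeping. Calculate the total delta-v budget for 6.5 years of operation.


dV = rate * years = 50.2 * 6.5
dV = 326.3000 m/s

326.3000 m/s


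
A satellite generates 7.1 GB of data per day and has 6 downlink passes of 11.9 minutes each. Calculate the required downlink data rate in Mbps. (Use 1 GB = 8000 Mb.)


total contact time = 6 * 11.9 * 60 = 4284.0000 s
data = 7.1 GB = 56800.0000 Mb
rate = 56800.0000 / 4284.0000 = 13.2586 Mbps

13.2586 Mbps


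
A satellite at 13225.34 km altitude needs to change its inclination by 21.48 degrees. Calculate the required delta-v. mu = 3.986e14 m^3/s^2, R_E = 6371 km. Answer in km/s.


r = 19596.3400 km = 1.959634e+07 m
V = sqrt(mu/r) = 4510.0480 m/s
di = 21.48 deg = 0.3748967 rad
dV = 2*V*sin(di/2) = 2*4510.0480*sin(0.1874484)
dV = 1680.9180 m/s = 1.6809 km/s

1.6809 km/s


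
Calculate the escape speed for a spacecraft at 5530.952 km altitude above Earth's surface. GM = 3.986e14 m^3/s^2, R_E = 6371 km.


r = 6371.0 + 5530.952 = 11901.9520 km = 1.1901952e+07 m
v_esc = sqrt(2*mu/r) = sqrt(2*3.986e14 / 1.1901952e+07)
v_esc = 8184.1682 m/s = 8.1842 km/s

8.1842 km/s


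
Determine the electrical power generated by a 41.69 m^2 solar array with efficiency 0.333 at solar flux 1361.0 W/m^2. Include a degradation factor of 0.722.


P = area * eta * S * degradation
P = 41.69 * 0.333 * 1361.0 * 0.722
P = 13641.7929 W

13641.7929 W


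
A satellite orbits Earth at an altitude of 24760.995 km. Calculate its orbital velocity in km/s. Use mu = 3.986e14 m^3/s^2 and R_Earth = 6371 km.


r = R_E + alt = 6371.0 + 24760.995 = 31131.9950 km = 3.1131995e+07 m
v = sqrt(mu/r) = sqrt(3.986e14 / 3.1131995e+07) = 3578.2046 m/s = 3.5782 km/s

3.5782 km/s


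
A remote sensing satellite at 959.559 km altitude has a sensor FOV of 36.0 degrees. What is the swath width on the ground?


FOV = 36.0 deg = 0.6283185 rad
swath = 2 * alt * tan(FOV/2) = 2 * 959.559 * tan(0.3141593)
swath = 2 * 959.559 * 0.3249197
swath = 623.5592 km

623.5592 km


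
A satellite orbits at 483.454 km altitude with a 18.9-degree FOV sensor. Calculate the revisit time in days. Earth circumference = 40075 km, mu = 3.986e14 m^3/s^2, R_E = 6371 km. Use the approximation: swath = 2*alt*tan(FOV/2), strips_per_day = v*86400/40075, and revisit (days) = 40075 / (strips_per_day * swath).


swath = 2*483.454*tan(0.1649336) = 160.9376 km
v = sqrt(mu/r) = 7625.7439 m/s = 7.6257 km/s
strips/day = v*86400/40075 = 7.6257*86400/40075 = 16.4408
coverage/day = strips * swath = 16.4408 * 160.9376 = 2645.9400 km
revisit = 40075 / 2645.9400 = 15.1458 days

15.1458 days


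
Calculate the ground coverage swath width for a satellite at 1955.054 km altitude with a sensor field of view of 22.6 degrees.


FOV = 22.6 deg = 0.3944444 rad
swath = 2 * alt * tan(FOV/2) = 2 * 1955.054 * tan(0.1972222)
swath = 2 * 1955.054 * 0.1998197
swath = 781.3167 km

781.3167 km


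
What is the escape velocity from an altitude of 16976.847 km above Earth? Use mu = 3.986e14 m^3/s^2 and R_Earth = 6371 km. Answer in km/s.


r = 6371.0 + 16976.847 = 23347.8470 km = 2.3347847e+07 m
v_esc = sqrt(2*mu/r) = sqrt(2*3.986e14 / 2.3347847e+07)
v_esc = 5843.3275 m/s = 5.8433 km/s

5.8433 km/s


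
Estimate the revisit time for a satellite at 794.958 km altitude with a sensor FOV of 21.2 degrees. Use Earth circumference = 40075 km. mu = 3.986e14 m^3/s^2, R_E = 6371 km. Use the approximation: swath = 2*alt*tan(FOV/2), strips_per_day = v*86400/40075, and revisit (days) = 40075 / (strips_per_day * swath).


swath = 2*794.958*tan(0.1850049) = 297.5447 km
v = sqrt(mu/r) = 7458.1569 m/s = 7.4582 km/s
strips/day = v*86400/40075 = 7.4582*86400/40075 = 16.0795
coverage/day = strips * swath = 16.0795 * 297.5447 = 4784.3609 km
revisit = 40075 / 4784.3609 = 8.3762 days

8.3762 days


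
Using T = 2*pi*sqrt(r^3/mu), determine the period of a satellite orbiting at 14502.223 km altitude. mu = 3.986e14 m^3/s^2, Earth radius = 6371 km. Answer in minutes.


r = 20873.2230 km = 2.0873223e+07 m
T = 2*pi*sqrt(r^3/mu) = 2*pi*sqrt(9.0942846e+21 / 3.986e14)
T = 30012.0382 s = 500.2006 min

500.2006 minutes


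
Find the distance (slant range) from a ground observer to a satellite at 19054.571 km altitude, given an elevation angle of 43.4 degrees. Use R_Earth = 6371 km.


h = 19054.571 km, el = 43.4 deg
d = -R_E*sin(el) + sqrt((R_E*sin(el))^2 + 2*R_E*h + h^2)
d = -6371.0000*sin(0.7574729) + sqrt((6371.0000*0.6870875)^2 + 2*6371.0000*19054.571 + 19054.571^2)
d = 20623.2045 km

20623.2045 km


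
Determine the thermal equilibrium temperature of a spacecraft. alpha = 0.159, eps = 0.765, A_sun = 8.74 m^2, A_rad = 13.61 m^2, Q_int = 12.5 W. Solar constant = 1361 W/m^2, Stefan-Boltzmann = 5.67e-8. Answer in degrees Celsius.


Numerator = alpha*S*A_sun + Q_int = 0.159*1361*8.74 + 12.5 = 1903.8273 W
Denominator = eps*sigma*A_rad = 0.765*5.67e-8*13.61 = 5.9034055e-07 W/K^4
T^4 = 3.2249644e+09 K^4
T = 238.3039 K = -34.8461 C

-34.8461 degrees Celsius


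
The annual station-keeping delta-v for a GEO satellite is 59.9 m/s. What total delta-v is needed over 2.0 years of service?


dV = rate * years = 59.9 * 2.0
dV = 119.8000 m/s

119.8000 m/s


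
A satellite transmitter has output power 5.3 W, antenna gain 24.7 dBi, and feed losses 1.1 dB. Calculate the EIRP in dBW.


Pt = 5.3 W = 7.2428 dBW
EIRP = Pt_dBW + Gt - losses = 7.2428 + 24.7 - 1.1 = 30.8428 dBW

30.8428 dBW


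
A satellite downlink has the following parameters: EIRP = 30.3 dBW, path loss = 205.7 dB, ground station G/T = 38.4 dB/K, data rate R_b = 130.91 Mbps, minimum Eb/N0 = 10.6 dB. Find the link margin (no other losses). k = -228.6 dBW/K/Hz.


C/N0 = EIRP - FSPL + G/T - k = 30.3 - 205.7 + 38.4 - (-228.6)
C/N0 = 91.6000 dB-Hz
R_b = 130.91 Mbps = 1.3091e+08 bps -> 10*log10(R_b) = 81.1697 dB-Hz
Eb/N0 = C/N0 - 10*log10(R_b) = 91.6000 - 81.1697 = 10.4303 dB
Margin = Eb/N0 - Eb/N0_req = 10.4303 - 10.6 = -0.1697282 dB (negative margin: link does not close)

-0.1697 dB


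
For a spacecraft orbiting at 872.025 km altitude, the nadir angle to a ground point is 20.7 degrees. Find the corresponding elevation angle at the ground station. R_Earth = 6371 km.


r = R_E + alt = 7243.0250 km
Law of sines in the satellite / Earth-center / ground-point triangle:
  sin(nadir)/R_E = sin(90 + el)/r  =>  cos(el) = (r/R_E)*sin(nadir)
cos(el) = (7243.0250 / 6371.0000) * sin(20.7 deg) = 0.4018564
el = arccos(0.4018564) = 66.3057 deg
(Earth-central angle = 90 - nadir - el = 2.9943 deg)

66.3057 degrees


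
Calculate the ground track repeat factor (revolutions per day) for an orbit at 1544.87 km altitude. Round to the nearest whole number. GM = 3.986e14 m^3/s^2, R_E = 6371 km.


r = 7.91587e+06 m
T = 2*pi*sqrt(r^3/mu) = 7009.0507 s = 116.8175 min
revs/day = 1440 / 116.8175 = 12.3269
Rounded: 12 revolutions per day

12 revolutions per day


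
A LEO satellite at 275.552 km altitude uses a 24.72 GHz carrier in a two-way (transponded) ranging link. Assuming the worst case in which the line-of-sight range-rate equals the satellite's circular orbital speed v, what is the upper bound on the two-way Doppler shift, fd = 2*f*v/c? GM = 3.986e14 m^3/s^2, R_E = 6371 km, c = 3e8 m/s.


r = 6.646552e+06 m
v = sqrt(mu/r) = 7744.0909 m/s (worst-case radial velocity)
f = 24.72 GHz = 2.472e+10 Hz
fd = 2*f*v/c = 2*2.472e+10*7744.0909/3.0e+08
fd = 1.2762262e+06 Hz

1.2762e+06 Hz


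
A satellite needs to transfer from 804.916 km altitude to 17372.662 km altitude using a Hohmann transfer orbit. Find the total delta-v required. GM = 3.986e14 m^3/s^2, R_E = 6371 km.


r1 = 7175.9160 km = 7.175916e+06 m
r2 = 23743.6620 km = 2.3743662e+07 m
dv1 = sqrt(mu/r1)*(sqrt(2*r2/(r1+r2)) - 1) = 1783.4050 m/s
dv2 = sqrt(mu/r2)*(1 - sqrt(2*r1/(r1+r2))) = 1305.8102 m/s
total dv = |dv1| + |dv2| = 1783.4050 + 1305.8102 = 3089.2152 m/s = 3.0892 km/s

3.0892 km/s


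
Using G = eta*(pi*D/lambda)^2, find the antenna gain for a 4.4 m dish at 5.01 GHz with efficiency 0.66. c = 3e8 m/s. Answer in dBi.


lambda = c/f = 3e8 / 5.01e+09 = 0.05988024 m
G = eta*(pi*D/lambda)^2 = 0.66*(pi*4.4/0.05988024)^2
G = 35170.7781 (linear)
G = 10*log10(35170.7781) = 45.4618 dBi

45.4618 dBi


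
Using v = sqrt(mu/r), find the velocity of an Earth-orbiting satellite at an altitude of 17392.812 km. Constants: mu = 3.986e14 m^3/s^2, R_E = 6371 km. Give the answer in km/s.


r = R_E + alt = 6371.0 + 17392.812 = 23763.8120 km = 2.3763812e+07 m
v = sqrt(mu/r) = sqrt(3.986e14 / 2.3763812e+07) = 4095.5345 m/s = 4.0955 km/s

4.0955 km/s


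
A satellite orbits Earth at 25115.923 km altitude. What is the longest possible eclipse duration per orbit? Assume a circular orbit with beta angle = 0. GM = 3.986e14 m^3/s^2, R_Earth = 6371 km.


r = 31486.9230 km
T = 926.7344 min
Eclipse fraction = arcsin(R_E/r)/pi = arcsin(6371.0000/31486.9230)/pi
= arcsin(0.202338)/pi = 0.06485395
Eclipse duration = 0.06485395 * 926.7344 = 60.1024 min

60.1024 minutes


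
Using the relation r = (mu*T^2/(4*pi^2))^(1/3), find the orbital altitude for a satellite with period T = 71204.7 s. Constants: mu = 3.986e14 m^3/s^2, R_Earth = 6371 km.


T = 71204.7 s
r = (mu*T^2/(4*pi^2))^(1/3) = (3.986e14 * 71204.7^2 / (4*pi^2))^(1/3)
r = 3.7130571e+07 m = 37130.5709 km
alt = r - R_E = 37130.5709 - 6371 = 30759.5709 km

30759.5709 km


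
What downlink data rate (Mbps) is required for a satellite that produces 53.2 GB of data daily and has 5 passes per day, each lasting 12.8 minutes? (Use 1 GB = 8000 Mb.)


total contact time = 5 * 12.8 * 60 = 3840.0000 s
data = 53.2 GB = 425600.0000 Mb
rate = 425600.0000 / 3840.0000 = 110.8333 Mbps

110.8333 Mbps


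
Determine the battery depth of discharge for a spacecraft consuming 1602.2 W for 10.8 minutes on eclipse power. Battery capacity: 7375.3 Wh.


E_used = P * t / 60 = 1602.2 * 10.8 / 60 = 288.3960 Wh
DOD = E_used / E_total * 100 = 288.3960 / 7375.3 * 100
DOD = 3.9103 %

3.9103 %


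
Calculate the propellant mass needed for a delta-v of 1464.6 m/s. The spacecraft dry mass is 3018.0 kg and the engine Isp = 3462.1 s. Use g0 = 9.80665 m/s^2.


ve = Isp * g0 = 3462.1 * 9.80665 = 33951.602965 m/s
mass ratio = exp(dv/ve) = exp(1464.6/33951.602965) = 1.04408184
m_prop = m_dry * (mr - 1) = 3018.0 * (1.04408184 - 1)
m_prop = 133.0390 kg

133.0390 kg


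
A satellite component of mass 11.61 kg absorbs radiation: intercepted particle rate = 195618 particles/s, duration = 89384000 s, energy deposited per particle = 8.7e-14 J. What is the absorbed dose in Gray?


Total energy deposited = rate * time * E_per
  = 195618 * 89384000 * 8.7e-14 = 1.5212 J
Dose = E_total / mass = 1.5212 / 11.61
Dose = 0.1310254 Gy

0.1310 Gy


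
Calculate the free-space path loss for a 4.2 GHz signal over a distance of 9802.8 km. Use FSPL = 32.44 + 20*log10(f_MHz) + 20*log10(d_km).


f = 4.2 GHz = 4200.0000 MHz
d = 9802.8 km
FSPL = 32.44 + 20*log10(4200.0000) + 20*log10(9802.8)
FSPL = 32.44 + 72.4650 + 79.8270
FSPL = 184.7320 dB

184.7320 dB


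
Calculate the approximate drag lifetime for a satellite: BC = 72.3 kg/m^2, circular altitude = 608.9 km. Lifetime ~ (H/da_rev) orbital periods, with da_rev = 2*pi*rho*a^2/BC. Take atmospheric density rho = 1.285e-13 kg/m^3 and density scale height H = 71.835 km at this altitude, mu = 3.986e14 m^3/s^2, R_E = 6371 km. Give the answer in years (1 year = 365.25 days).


a = R_E + alt = 6979.9000 km = 6.9799e+06 m
da_rev = 2*pi*rho*a^2/BC = 2*pi*1.285e-13*(6.9799e+06)^2/72.3 = 0.544055368 m per revolution
N = H/da_rev = 71835.0000 m / 0.544055368 m = 132036.1937 revolutions
P = 2*pi*sqrt(a^3/mu) = 5803.4336 s
lifetime = N*P = 132036.1937 * 5803.4336 = 7.6626329e+08 s = 8868.7880 days
years = 8868.7880 / 365.25 = 24.2814 years

24.2814 years


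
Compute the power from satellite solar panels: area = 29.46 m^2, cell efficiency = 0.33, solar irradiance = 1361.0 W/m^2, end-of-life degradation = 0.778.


P = area * eta * S * degradation
P = 29.46 * 0.33 * 1361.0 * 0.778
P = 10294.0057 W

10294.0057 W


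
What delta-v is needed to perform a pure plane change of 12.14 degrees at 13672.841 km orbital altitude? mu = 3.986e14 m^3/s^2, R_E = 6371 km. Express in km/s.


r = 20043.8410 km = 2.0043841e+07 m
V = sqrt(mu/r) = 4459.4179 m/s
di = 12.14 deg = 0.211883 rad
dV = 2*V*sin(di/2) = 2*4459.4179*sin(0.1059415)
dV = 943.1082 m/s = 0.9431082 km/s

0.9431 km/s


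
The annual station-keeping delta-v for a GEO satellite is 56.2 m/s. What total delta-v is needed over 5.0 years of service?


dV = rate * years = 56.2 * 5.0
dV = 281.0000 m/s

281.0000 m/s


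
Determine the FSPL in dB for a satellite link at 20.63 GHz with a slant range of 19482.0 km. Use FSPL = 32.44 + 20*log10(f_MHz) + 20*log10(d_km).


f = 20.63 GHz = 20630.0000 MHz
d = 19482.0 km
FSPL = 32.44 + 20*log10(20630.0000) + 20*log10(19482.0)
FSPL = 32.44 + 86.2900 + 85.7927
FSPL = 204.5227 dB

204.5227 dB


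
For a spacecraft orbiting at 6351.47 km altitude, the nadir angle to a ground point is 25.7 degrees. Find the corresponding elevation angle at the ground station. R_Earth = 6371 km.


r = R_E + alt = 12722.4700 km
Law of sines in the satellite / Earth-center / ground-point triangle:
  sin(nadir)/R_E = sin(90 + el)/r  =>  cos(el) = (r/R_E)*sin(nadir)
cos(el) = (12722.4700 / 6371.0000) * sin(25.7 deg) = 0.8659888
el = arccos(0.8659888) = 30.0042 deg
(Earth-central angle = 90 - nadir - el = 34.2958 deg)

30.0042 degrees


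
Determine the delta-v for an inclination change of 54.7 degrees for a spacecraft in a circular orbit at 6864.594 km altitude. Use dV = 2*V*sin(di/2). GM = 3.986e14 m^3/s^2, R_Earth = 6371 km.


r = 13235.5940 km = 1.3235594e+07 m
V = sqrt(mu/r) = 5487.7830 m/s
di = 54.7 deg = 0.9546951 rad
dV = 2*V*sin(di/2) = 2*5487.7830*sin(0.4773476)
dV = 5042.4477 m/s = 5.0424 km/s

5.0424 km/s


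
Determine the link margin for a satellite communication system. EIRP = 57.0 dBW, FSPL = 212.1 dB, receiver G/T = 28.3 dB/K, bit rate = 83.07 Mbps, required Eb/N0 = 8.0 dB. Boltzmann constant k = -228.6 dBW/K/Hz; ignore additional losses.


C/N0 = EIRP - FSPL + G/T - k = 57.0 - 212.1 + 28.3 - (-228.6)
C/N0 = 101.8000 dB-Hz
R_b = 83.07 Mbps = 8.307e+07 bps -> 10*log10(R_b) = 79.1944 dB-Hz
Eb/N0 = C/N0 - 10*log10(R_b) = 101.8000 - 79.1944 = 22.6056 dB
Margin = Eb/N0 - Eb/N0_req = 22.6056 - 8.0 = 14.6056 dB (link closes)

14.6056 dB


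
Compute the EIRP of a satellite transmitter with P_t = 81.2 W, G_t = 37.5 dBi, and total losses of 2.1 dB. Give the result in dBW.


Pt = 81.2 W = 19.0956 dBW
EIRP = Pt_dBW + Gt - losses = 19.0956 + 37.5 - 2.1 = 54.4956 dBW

54.4956 dBW


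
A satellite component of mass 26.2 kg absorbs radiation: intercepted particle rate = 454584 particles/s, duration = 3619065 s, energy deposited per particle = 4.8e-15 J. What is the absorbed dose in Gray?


Total energy deposited = rate * time * E_per
  = 454584 * 3619065 * 4.8e-15 = 0.007896811 J
Dose = E_total / mass = 0.007896811 / 26.2
Dose = 3.0140502e-04 Gy

3.0141e-04 Gy


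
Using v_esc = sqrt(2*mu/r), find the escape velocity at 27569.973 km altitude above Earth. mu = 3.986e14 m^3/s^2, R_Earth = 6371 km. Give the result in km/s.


r = 6371.0 + 27569.973 = 33940.9730 km = 3.3940973e+07 m
v_esc = sqrt(2*mu/r) = sqrt(2*3.986e14 / 3.3940973e+07)
v_esc = 4846.4251 m/s = 4.8464 km/s

4.8464 km/s


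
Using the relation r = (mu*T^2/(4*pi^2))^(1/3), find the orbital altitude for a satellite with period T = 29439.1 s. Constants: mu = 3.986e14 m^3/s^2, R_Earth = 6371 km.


T = 29439.1 s
r = (mu*T^2/(4*pi^2))^(1/3) = (3.986e14 * 29439.1^2 / (4*pi^2))^(1/3)
r = 2.060672e+07 m = 20606.7201 km
alt = r - R_E = 20606.7201 - 6371 = 14235.7201 km

14235.7201 km


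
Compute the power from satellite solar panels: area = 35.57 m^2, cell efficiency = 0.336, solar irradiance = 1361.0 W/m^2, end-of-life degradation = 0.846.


P = area * eta * S * degradation
P = 35.57 * 0.336 * 1361.0 * 0.846
P = 13761.0518 W

13761.0518 W


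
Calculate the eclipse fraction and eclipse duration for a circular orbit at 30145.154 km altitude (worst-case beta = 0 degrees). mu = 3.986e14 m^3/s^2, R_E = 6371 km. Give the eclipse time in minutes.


r = 36516.1540 km
T = 1157.4108 min
Eclipse fraction = arcsin(R_E/r)/pi = arcsin(6371.0000/36516.1540)/pi
= arcsin(0.1744707)/pi = 0.05582144
Eclipse duration = 0.05582144 * 1157.4108 = 64.6083 min

64.6083 minutes


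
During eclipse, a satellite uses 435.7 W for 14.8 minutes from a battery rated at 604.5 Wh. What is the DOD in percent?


E_used = P * t / 60 = 435.7 * 14.8 / 60 = 107.4727 Wh
DOD = E_used / E_total * 100 = 107.4727 / 604.5 * 100
DOD = 17.7788 %

17.7788 %


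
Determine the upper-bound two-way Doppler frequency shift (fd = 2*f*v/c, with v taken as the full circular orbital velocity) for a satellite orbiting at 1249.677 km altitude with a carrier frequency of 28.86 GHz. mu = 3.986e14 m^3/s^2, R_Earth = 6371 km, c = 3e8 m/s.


r = 7.620677e+06 m
v = sqrt(mu/r) = 7232.2240 m/s (worst-case radial velocity)
f = 28.86 GHz = 2.886e+10 Hz
fd = 2*f*v/c = 2*2.886e+10*7232.2240/3.0e+08
fd = 1.3914799e+06 Hz

1.3915e+06 Hz


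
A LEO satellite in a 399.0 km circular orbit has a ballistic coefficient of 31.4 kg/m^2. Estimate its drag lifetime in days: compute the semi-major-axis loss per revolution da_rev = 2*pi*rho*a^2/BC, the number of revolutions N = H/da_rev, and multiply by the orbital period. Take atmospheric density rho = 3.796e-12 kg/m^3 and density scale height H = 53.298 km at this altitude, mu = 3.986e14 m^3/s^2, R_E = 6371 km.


a = R_E + alt = 6770.0000 km = 6.77e+06 m
da_rev = 2*pi*rho*a^2/BC = 2*pi*3.796e-12*(6.77e+06)^2/31.4 = 34.813987 m per revolution
N = H/da_rev = 53298.0000 m / 34.813987 m = 1530.9364 revolutions
P = 2*pi*sqrt(a^3/mu) = 5543.6298 s
lifetime = N*P = 1530.9364 * 5543.6298 = 8.4869448e+06 s = 98.2285 days

98.2285 days


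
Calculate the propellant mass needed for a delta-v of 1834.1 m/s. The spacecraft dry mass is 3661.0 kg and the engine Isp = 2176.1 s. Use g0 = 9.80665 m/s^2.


ve = Isp * g0 = 2176.1 * 9.80665 = 21340.251065 m/s
mass ratio = exp(dv/ve) = exp(1834.1/21340.251065) = 1.08974701
m_prop = m_dry * (mr - 1) = 3661.0 * (1.08974701 - 1)
m_prop = 328.5638 kg

328.5638 kg


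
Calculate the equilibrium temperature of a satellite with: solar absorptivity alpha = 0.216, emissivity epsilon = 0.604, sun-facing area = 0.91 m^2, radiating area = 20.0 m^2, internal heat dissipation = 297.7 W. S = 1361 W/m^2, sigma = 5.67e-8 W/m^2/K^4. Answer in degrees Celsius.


Numerator = alpha*S*A_sun + Q_int = 0.216*1361*0.91 + 297.7 = 565.2182 W
Denominator = eps*sigma*A_rad = 0.604*5.67e-8*20.0 = 6.84936e-07 W/K^4
T^4 = 8.252131e+08 K^4
T = 169.4890 K = -103.6610 C

-103.6610 degrees Celsius


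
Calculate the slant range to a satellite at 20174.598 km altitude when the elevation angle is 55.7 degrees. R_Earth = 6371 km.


h = 20174.598 km, el = 55.7 deg
d = -R_E*sin(el) + sqrt((R_E*sin(el))^2 + 2*R_E*h + h^2)
d = -6371.0000*sin(0.9721484) + sqrt((6371.0000*0.8260983)^2 + 2*6371.0000*20174.598 + 20174.598^2)
d = 21038.6209 km

21038.6209 km


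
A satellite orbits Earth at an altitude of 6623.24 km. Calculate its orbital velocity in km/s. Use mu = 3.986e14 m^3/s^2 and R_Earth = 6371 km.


r = R_E + alt = 6371.0 + 6623.24 = 12994.2400 km = 1.299424e+07 m
v = sqrt(mu/r) = sqrt(3.986e14 / 1.299424e+07) = 5538.5133 m/s = 5.5385 km/s

5.5385 km/s


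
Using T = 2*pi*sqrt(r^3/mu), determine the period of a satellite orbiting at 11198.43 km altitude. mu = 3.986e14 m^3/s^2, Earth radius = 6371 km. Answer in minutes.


r = 17569.4300 km = 1.756943e+07 m
T = 2*pi*sqrt(r^3/mu) = 2*pi*sqrt(5.4234172e+21 / 3.986e14)
T = 23176.4935 s = 386.2749 min

386.2749 minutes


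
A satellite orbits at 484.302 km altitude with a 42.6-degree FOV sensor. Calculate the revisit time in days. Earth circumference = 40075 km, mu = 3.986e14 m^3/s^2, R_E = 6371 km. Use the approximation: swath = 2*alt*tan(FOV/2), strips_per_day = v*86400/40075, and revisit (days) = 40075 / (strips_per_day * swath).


swath = 2*484.302*tan(0.3717551) = 377.6429 km
v = sqrt(mu/r) = 7625.2722 m/s = 7.6253 km/s
strips/day = v*86400/40075 = 7.6253*86400/40075 = 16.4398
coverage/day = strips * swath = 16.4398 * 377.6429 = 6208.3602 km
revisit = 40075 / 6208.3602 = 6.4550 days

6.4550 days


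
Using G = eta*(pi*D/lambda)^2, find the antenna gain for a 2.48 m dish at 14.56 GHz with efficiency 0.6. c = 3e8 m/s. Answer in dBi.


lambda = c/f = 3e8 / 1.456e+10 = 0.0206044 m
G = eta*(pi*D/lambda)^2 = 0.6*(pi*2.48/0.0206044)^2
G = 85789.5911 (linear)
G = 10*log10(85789.5911) = 49.3343 dBi

49.3343 dBi


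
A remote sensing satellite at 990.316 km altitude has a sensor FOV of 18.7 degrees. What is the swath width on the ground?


FOV = 18.7 deg = 0.3263766 rad
swath = 2 * alt * tan(FOV/2) = 2 * 990.316 * tan(0.1631883)
swath = 2 * 990.316 * 0.1646525
swath = 326.1160 km

326.1160 km


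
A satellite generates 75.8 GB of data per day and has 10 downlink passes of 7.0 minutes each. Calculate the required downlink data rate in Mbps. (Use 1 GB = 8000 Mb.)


total contact time = 10 * 7.0 * 60 = 4200.0000 s
data = 75.8 GB = 606400.0000 Mb
rate = 606400.0000 / 4200.0000 = 144.3810 Mbps

144.3810 Mbps


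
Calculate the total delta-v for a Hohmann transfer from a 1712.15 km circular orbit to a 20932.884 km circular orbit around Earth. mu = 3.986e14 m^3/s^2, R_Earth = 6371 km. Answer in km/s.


r1 = 8083.1500 km = 8.08315e+06 m
r2 = 27303.8840 km = 2.7303884e+07 m
dv1 = sqrt(mu/r1)*(sqrt(2*r2/(r1+r2)) - 1) = 1701.0702 m/s
dv2 = sqrt(mu/r2)*(1 - sqrt(2*r1/(r1+r2))) = 1238.3227 m/s
total dv = |dv1| + |dv2| = 1701.0702 + 1238.3227 = 2939.3929 m/s = 2.9394 km/s

2.9394 km/s


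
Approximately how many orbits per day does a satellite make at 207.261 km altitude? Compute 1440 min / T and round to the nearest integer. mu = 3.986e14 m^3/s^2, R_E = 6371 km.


r = 6.578261e+06 m
T = 2*pi*sqrt(r^3/mu) = 5309.7964 s = 88.4966 min
revs/day = 1440 / 88.4966 = 16.2718
Rounded: 16 revolutions per day

16 revolutions per day


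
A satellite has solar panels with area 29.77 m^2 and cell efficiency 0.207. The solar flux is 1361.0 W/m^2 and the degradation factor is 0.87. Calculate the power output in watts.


P = area * eta * S * degradation
P = 29.77 * 0.207 * 1361.0 * 0.87
P = 7296.7011 W

7296.7011 W


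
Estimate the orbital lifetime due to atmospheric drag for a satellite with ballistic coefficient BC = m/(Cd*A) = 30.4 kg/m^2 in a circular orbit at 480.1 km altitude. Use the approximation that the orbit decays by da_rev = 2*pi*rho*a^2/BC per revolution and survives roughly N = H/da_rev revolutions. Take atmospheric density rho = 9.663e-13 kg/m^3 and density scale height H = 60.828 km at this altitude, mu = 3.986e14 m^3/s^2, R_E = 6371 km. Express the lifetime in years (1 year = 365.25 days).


a = R_E + alt = 6851.1000 km = 6.8511e+06 m
da_rev = 2*pi*rho*a^2/BC = 2*pi*9.663e-13*(6.8511e+06)^2/30.4 = 9.374301 m per revolution
N = H/da_rev = 60828.0000 m / 9.374301 m = 6488.8041 revolutions
P = 2*pi*sqrt(a^3/mu) = 5643.5410 s
lifetime = N*P = 6488.8041 * 5643.5410 = 3.6619831e+07 s = 423.8406 days
years = 423.8406 / 365.25 = 1.1604 years

1.1604 years


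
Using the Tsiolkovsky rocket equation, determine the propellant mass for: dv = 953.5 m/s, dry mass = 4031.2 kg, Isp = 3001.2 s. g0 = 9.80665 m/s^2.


ve = Isp * g0 = 3001.2 * 9.80665 = 29431.717980 m/s
mass ratio = exp(dv/ve) = exp(953.5/29431.717980) = 1.03292752
m_prop = m_dry * (mr - 1) = 4031.2 * (1.03292752 - 1)
m_prop = 132.7374 kg

132.7374 kg


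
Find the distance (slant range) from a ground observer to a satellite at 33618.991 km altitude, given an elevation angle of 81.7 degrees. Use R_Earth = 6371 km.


h = 33618.991 km, el = 81.7 deg
d = -R_E*sin(el) + sqrt((R_E*sin(el))^2 + 2*R_E*h + h^2)
d = -6371.0000*sin(1.4259) + sqrt((6371.0000*0.9895258)^2 + 2*6371.0000*33618.991 + 33618.991^2)
d = 33675.1452 km

33675.1452 km


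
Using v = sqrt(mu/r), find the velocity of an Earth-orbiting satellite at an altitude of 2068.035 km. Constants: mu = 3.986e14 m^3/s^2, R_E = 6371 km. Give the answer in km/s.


r = R_E + alt = 6371.0 + 2068.035 = 8439.0350 km = 8.439035e+06 m
v = sqrt(mu/r) = sqrt(3.986e14 / 8.439035e+06) = 6872.6188 m/s = 6.8726 km/s

6.8726 km/s


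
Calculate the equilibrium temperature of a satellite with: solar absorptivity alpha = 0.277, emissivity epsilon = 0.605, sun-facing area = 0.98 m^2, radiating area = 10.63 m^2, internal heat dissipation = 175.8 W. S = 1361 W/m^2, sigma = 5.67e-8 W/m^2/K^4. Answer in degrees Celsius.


Numerator = alpha*S*A_sun + Q_int = 0.277*1361*0.98 + 175.8 = 545.2571 W
Denominator = eps*sigma*A_rad = 0.605*5.67e-8*10.63 = 3.6464621e-07 W/K^4
T^4 = 1.4953044e+09 K^4
T = 196.6448 K = -76.5052 C

-76.5052 degrees Celsius


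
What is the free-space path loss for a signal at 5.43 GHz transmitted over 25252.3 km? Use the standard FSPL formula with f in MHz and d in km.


f = 5.43 GHz = 5430.0000 MHz
d = 25252.3 km
FSPL = 32.44 + 20*log10(5430.0000) + 20*log10(25252.3)
FSPL = 32.44 + 74.6960 + 88.0460
FSPL = 195.1820 dB

195.1820 dB


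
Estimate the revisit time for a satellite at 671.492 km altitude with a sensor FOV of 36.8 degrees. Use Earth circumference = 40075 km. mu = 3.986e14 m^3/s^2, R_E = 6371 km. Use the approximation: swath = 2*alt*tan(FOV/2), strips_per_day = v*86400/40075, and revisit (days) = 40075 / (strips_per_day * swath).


swath = 2*671.492*tan(0.3211406) = 446.7513 km
v = sqrt(mu/r) = 7523.2495 m/s = 7.5232 km/s
strips/day = v*86400/40075 = 7.5232*86400/40075 = 16.2198
coverage/day = strips * swath = 16.2198 * 446.7513 = 7246.2200 km
revisit = 40075 / 7246.2200 = 5.5305 days

5.5305 days


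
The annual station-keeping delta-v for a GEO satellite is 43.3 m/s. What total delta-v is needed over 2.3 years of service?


dV = rate * years = 43.3 * 2.3
dV = 99.5900 m/s

99.5900 m/s


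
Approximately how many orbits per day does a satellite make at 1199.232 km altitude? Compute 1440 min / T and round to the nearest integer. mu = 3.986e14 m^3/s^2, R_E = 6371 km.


r = 7.570232e+06 m
T = 2*pi*sqrt(r^3/mu) = 6555.0349 s = 109.2506 min
revs/day = 1440 / 109.2506 = 13.1807
Rounded: 13 revolutions per day

13 revolutions per day


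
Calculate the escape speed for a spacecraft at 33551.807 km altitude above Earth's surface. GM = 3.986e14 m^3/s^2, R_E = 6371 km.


r = 6371.0 + 33551.807 = 39922.8070 km = 3.9922807e+07 m
v_esc = sqrt(2*mu/r) = sqrt(2*3.986e14 / 3.9922807e+07)
v_esc = 4468.6168 m/s = 4.4686 km/s

4.4686 km/s


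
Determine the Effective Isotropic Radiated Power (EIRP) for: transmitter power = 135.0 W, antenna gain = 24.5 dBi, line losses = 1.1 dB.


Pt = 135.0 W = 21.3033 dBW
EIRP = Pt_dBW + Gt - losses = 21.3033 + 24.5 - 1.1 = 44.7033 dBW

44.7033 dBW


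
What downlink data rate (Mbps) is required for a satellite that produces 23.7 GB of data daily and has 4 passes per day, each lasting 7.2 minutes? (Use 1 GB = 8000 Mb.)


total contact time = 4 * 7.2 * 60 = 1728.0000 s
data = 23.7 GB = 189600.0000 Mb
rate = 189600.0000 / 1728.0000 = 109.7222 Mbps

109.7222 Mbps


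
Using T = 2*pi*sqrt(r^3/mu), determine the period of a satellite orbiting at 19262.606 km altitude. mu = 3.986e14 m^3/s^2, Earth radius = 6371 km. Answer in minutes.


r = 25633.6060 km = 2.5633606e+07 m
T = 2*pi*sqrt(r^3/mu) = 2*pi*sqrt(1.6843375e+22 / 3.986e14)
T = 40843.7659 s = 680.7294 min

680.7294 minutes


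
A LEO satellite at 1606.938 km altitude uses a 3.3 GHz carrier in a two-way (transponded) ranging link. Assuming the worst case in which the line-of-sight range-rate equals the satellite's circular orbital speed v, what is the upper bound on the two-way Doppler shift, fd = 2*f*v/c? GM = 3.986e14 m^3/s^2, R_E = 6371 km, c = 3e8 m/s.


r = 7.977938e+06 m
v = sqrt(mu/r) = 7068.4358 m/s (worst-case radial velocity)
f = 3.3 GHz = 3.3e+09 Hz
fd = 2*f*v/c = 2*3.3e+09*7068.4358/3.0e+08
fd = 155505.5879 Hz

155505.5879 Hz


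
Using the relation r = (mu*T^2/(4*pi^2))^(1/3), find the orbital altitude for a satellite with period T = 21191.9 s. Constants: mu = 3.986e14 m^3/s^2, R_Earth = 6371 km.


T = 21191.9 s
r = (mu*T^2/(4*pi^2))^(1/3) = (3.986e14 * 21191.9^2 / (4*pi^2))^(1/3)
r = 1.6551567e+07 m = 16551.5670 km
alt = r - R_E = 16551.5670 - 6371 = 10180.5670 km

10180.5670 km


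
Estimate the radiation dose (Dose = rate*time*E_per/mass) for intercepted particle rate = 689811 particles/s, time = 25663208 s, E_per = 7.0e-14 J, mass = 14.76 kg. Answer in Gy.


Total energy deposited = rate * time * E_per
  = 689811 * 25663208 * 7.0e-14 = 1.2392 J
Dose = E_total / mass = 1.2392 / 14.76
Dose = 0.08395619 Gy

0.0840 Gy


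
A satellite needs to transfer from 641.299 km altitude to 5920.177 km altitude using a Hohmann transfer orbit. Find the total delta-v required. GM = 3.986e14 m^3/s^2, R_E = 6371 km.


r1 = 7012.2990 km = 7.012299e+06 m
r2 = 12291.1770 km = 1.2291177e+07 m
dv1 = sqrt(mu/r1)*(sqrt(2*r2/(r1+r2)) - 1) = 968.6679 m/s
dv2 = sqrt(mu/r2)*(1 - sqrt(2*r1/(r1+r2))) = 840.7185 m/s
total dv = |dv1| + |dv2| = 968.6679 + 840.7185 = 1809.3864 m/s = 1.8094 km/s

1.8094 km/s


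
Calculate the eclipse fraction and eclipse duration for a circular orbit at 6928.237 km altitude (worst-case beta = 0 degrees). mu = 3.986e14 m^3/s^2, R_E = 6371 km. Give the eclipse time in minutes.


r = 13299.2370 km
T = 254.3900 min
Eclipse fraction = arcsin(R_E/r)/pi = arcsin(6371.0000/13299.2370)/pi
= arcsin(0.47905)/pi = 0.1590188
Eclipse duration = 0.1590188 * 254.3900 = 40.4528 min

40.4528 minutes


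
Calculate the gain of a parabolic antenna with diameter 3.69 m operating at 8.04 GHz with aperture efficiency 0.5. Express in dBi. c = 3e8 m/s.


lambda = c/f = 3e8 / 8.04e+09 = 0.03731343 m
G = eta*(pi*D/lambda)^2 = 0.5*(pi*3.69/0.03731343)^2
G = 48260.5281 (linear)
G = 10*log10(48260.5281) = 46.8359 dBi

46.8359 dBi


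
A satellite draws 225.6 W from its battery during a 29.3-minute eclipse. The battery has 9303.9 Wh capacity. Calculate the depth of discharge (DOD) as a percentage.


E_used = P * t / 60 = 225.6 * 29.3 / 60 = 110.1680 Wh
DOD = E_used / E_total * 100 = 110.1680 / 9303.9 * 100
DOD = 1.1841 %

1.1841 %


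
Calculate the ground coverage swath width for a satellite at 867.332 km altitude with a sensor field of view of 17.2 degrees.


FOV = 17.2 deg = 0.3001966 rad
swath = 2 * alt * tan(FOV/2) = 2 * 867.332 * tan(0.1500983)
swath = 2 * 867.332 * 0.1512358
swath = 262.3433 km

262.3433 km


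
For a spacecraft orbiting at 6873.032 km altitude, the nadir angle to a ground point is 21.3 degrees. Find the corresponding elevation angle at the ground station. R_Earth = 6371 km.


r = R_E + alt = 13244.0320 km
Law of sines in the satellite / Earth-center / ground-point triangle:
  sin(nadir)/R_E = sin(90 + el)/r  =>  cos(el) = (r/R_E)*sin(nadir)
cos(el) = (13244.0320 / 6371.0000) * sin(21.3 deg) = 0.7551265
el = arccos(0.7551265) = 40.9636 deg
(Earth-central angle = 90 - nadir - el = 27.7364 deg)

40.9636 degrees


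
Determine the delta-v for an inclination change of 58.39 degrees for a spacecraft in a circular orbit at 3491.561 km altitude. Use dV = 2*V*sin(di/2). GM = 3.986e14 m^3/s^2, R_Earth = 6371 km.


r = 9862.5610 km = 9.862561e+06 m
V = sqrt(mu/r) = 6357.3160 m/s
di = 58.39 deg = 1.0191 rad
dV = 2*V*sin(di/2) = 2*6357.3160*sin(0.5095489)
dV = 6201.9874 m/s = 6.2020 km/s

6.2020 km/s


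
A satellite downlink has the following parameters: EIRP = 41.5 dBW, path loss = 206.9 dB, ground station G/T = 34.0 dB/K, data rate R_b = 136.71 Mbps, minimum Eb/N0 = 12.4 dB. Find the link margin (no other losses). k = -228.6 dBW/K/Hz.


C/N0 = EIRP - FSPL + G/T - k = 41.5 - 206.9 + 34.0 - (-228.6)
C/N0 = 97.2000 dB-Hz
R_b = 136.71 Mbps = 1.3671e+08 bps -> 10*log10(R_b) = 81.3580 dB-Hz
Eb/N0 = C/N0 - 10*log10(R_b) = 97.2000 - 81.3580 = 15.8420 dB
Margin = Eb/N0 - Eb/N0_req = 15.8420 - 12.4 = 3.4420 dB (link closes)

3.4420 dB


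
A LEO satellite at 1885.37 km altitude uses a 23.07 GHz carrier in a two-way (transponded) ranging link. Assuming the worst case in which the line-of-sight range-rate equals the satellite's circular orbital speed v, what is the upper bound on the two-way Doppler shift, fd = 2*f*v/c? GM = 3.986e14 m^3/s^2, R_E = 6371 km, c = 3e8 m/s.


r = 8.25637e+06 m
v = sqrt(mu/r) = 6948.2282 m/s (worst-case radial velocity)
f = 23.07 GHz = 2.307e+10 Hz
fd = 2*f*v/c = 2*2.307e+10*6948.2282/3.0e+08
fd = 1.0686375e+06 Hz

1.0686e+06 Hz


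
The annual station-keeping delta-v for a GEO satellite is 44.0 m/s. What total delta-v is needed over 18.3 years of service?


dV = rate * years = 44.0 * 18.3
dV = 805.2000 m/s

805.2000 m/s


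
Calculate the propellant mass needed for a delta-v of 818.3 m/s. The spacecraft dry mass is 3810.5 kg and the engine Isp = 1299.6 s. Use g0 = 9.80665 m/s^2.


ve = Isp * g0 = 1299.6 * 9.80665 = 12744.722340 m/s
mass ratio = exp(dv/ve) = exp(818.3/12744.722340) = 1.06631307
m_prop = m_dry * (mr - 1) = 3810.5 * (1.06631307 - 1)
m_prop = 252.6860 kg

252.6860 kg


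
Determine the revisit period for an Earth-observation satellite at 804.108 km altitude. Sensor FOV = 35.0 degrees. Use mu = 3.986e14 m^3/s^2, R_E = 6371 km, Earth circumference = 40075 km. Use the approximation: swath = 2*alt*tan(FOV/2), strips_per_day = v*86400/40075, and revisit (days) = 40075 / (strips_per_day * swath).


swath = 2*804.108*tan(0.3054326) = 507.0686 km
v = sqrt(mu/r) = 7453.3999 m/s = 7.4534 km/s
strips/day = v*86400/40075 = 7.4534*86400/40075 = 16.0692
coverage/day = strips * swath = 16.0692 * 507.0686 = 8148.1932 km
revisit = 40075 / 8148.1932 = 4.9183 days

4.9183 days
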